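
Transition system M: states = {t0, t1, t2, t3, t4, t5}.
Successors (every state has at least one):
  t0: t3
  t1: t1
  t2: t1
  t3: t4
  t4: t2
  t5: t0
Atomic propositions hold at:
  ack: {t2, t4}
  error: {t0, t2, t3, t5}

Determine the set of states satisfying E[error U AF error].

AF error: least fixpoint, start Z0 = {t0, t2, t3, t5}, add states with every successor in Z. Z1 = {t0, t2, t3, t4, t5}; fixed.
Sat(AF error) = {t0, t2, t3, t4, t5}
E[error U AF error]: least fixpoint, start Z0 = Sat(AF error) = {t0, t2, t3, t4, t5}, add states in Sat(error) with some successor in Z. Already a fixed point.
Sat(E[error U AF error]) = {t0, t2, t3, t4, t5}

{t0, t2, t3, t4, t5}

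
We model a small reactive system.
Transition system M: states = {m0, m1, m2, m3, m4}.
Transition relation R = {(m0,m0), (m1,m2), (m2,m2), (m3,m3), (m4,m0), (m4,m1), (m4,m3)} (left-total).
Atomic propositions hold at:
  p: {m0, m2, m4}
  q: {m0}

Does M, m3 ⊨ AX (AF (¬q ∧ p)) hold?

Sat(¬q) = {m1, m2, m3, m4}
Sat(¬q ∧ p) = {m2, m4}
AF (¬q ∧ p): least fixpoint, start Z0 = {m2, m4}, add states with every successor in Z. Z1 = {m1, m2, m4}; fixed.
Sat(AF (¬q ∧ p)) = {m1, m2, m4}
Sat(AX (AF (¬q ∧ p))) = {s : every successor in {m1, m2, m4}} = {m1, m2}
m3 ∉ Sat(AX (AF (¬q ∧ p))) = {m1, m2}, so the formula does not hold at m3.

No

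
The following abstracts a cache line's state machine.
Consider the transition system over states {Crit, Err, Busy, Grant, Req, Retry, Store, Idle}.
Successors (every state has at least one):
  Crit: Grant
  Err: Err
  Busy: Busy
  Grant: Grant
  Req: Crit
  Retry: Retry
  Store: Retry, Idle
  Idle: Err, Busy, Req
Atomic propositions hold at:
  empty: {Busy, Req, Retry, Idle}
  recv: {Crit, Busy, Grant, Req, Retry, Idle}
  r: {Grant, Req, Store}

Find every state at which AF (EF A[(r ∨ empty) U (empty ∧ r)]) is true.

{Req, Store, Idle}

Sat(r ∨ empty) = {Busy, Grant, Req, Retry, Store, Idle}
Sat(empty ∧ r) = {Req}
A[(r ∨ empty) U (empty ∧ r)]: least fixpoint, start Z0 = Sat((empty ∧ r)) = {Req}, add states in Sat(r ∨ empty) with every successor in Z. Already a fixed point.
Sat(A[(r ∨ empty) U (empty ∧ r)]) = {Req}
EF A[(r ∨ empty) U (empty ∧ r)]: least fixpoint, start Z0 = {Req}, add states with some successor in Z. Z1 = {Req, Idle}; Z2 = {Req, Store, Idle}; fixed.
Sat(EF A[(r ∨ empty) U (empty ∧ r)]) = {Req, Store, Idle}
AF (EF A[(r ∨ empty) U (empty ∧ r)]): least fixpoint, start Z0 = {Req, Store, Idle}, add states with every successor in Z. Already a fixed point.
Sat(AF (EF A[(r ∨ empty) U (empty ∧ r)])) = {Req, Store, Idle}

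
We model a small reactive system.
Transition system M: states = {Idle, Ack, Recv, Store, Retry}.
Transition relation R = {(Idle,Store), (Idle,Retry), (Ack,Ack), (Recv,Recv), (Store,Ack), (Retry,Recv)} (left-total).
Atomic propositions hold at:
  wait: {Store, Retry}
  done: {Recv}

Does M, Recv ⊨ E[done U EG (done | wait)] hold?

Yes

Sat(done | wait) = {Recv, Store, Retry}
EG (done | wait): greatest fixpoint, start Z0 = {Recv, Store, Retry}, keep only states in Sat with some successor in Z. Z1 = {Recv, Retry}; fixed.
Sat(EG (done | wait)) = {Recv, Retry}
E[done U EG (done | wait)]: least fixpoint, start Z0 = Sat(EG (done | wait)) = {Recv, Retry}, add states in Sat(done) with some successor in Z. Already a fixed point.
Sat(E[done U EG (done | wait)]) = {Recv, Retry}
Recv ∈ Sat(E[done U EG (done | wait)]) = {Recv, Retry}, so the formula holds at Recv.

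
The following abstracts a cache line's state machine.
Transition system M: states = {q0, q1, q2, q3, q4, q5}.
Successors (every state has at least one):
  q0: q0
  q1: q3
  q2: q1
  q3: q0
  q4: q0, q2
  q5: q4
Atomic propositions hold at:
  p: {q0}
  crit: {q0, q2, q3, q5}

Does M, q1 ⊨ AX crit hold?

Yes

Sat(AX crit) = {s : every successor in {q0, q2, q3, q5}} = {q0, q1, q3, q4}
q1 ∈ Sat(AX crit) = {q0, q1, q3, q4}, so the formula holds at q1.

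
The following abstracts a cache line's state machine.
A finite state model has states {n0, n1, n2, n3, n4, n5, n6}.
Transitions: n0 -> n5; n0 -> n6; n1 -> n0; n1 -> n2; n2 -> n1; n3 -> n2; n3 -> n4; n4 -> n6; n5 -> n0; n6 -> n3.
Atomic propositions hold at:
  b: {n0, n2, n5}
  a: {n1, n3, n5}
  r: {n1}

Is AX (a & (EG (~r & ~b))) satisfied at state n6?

Yes

Sat(~r) = {n0, n2, n3, n4, n5, n6}
Sat(~b) = {n1, n3, n4, n6}
Sat(~r & ~b) = {n3, n4, n6}
EG (~r & ~b): greatest fixpoint, start Z0 = {n3, n4, n6}, keep only states in Sat with some successor in Z. Already a fixed point.
Sat(EG (~r & ~b)) = {n3, n4, n6}
Sat(a & (EG (~r & ~b))) = {n3}
Sat(AX (a & (EG (~r & ~b)))) = {s : every successor in {n3}} = {n6}
n6 ∈ Sat(AX (a & (EG (~r & ~b)))) = {n6}, so the formula holds at n6.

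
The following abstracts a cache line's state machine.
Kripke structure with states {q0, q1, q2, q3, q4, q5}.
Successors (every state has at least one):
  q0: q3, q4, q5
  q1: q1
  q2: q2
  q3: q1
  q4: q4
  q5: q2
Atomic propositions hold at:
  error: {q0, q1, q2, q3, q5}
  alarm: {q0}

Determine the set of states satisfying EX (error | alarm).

Sat(error | alarm) = {q0, q1, q2, q3, q5}
Sat(EX (error | alarm)) = {s : some successor in {q0, q1, q2, q3, q5}} = {q0, q1, q2, q3, q5}

{q0, q1, q2, q3, q5}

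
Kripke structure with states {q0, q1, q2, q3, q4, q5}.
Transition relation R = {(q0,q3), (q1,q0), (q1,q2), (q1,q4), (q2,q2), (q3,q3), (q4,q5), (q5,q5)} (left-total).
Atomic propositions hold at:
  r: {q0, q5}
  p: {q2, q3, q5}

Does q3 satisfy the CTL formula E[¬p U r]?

No

Sat(¬p) = {q0, q1, q4}
E[¬p U r]: least fixpoint, start Z0 = Sat(r) = {q0, q5}, add states in Sat(¬p) with some successor in Z. Z1 = {q0, q1, q4, q5}; fixed.
Sat(E[¬p U r]) = {q0, q1, q4, q5}
q3 ∉ Sat(E[¬p U r]) = {q0, q1, q4, q5}, so the formula does not hold at q3.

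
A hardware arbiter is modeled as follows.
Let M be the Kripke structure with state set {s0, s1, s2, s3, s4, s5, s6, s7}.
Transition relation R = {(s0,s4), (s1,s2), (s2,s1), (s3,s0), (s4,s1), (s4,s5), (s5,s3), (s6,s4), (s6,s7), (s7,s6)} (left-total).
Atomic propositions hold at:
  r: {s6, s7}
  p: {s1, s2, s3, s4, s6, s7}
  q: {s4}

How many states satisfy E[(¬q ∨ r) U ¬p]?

3

Sat(¬q) = {s0, s1, s2, s3, s5, s6, s7}
Sat(¬q ∨ r) = {s0, s1, s2, s3, s5, s6, s7}
Sat(¬p) = {s0, s5}
E[(¬q ∨ r) U ¬p]: least fixpoint, start Z0 = Sat(¬p) = {s0, s5}, add states in Sat(¬q ∨ r) with some successor in Z. Z1 = {s0, s3, s5}; fixed.
Sat(E[(¬q ∨ r) U ¬p]) = {s0, s3, s5}
|Sat(E[(¬q ∨ r) U ¬p])| = |{s0, s3, s5}| = 3.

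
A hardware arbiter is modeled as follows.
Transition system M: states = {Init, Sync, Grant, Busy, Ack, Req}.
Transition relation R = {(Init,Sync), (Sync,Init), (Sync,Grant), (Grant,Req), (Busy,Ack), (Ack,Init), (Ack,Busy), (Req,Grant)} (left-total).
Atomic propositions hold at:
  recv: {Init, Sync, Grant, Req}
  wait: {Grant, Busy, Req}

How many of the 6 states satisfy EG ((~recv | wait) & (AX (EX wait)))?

Sat(~recv) = {Busy, Ack}
Sat(~recv | wait) = {Grant, Busy, Ack, Req}
Sat(EX wait) = {s : some successor in {Grant, Busy, Req}} = {Sync, Grant, Ack, Req}
Sat(AX (EX wait)) = {s : every successor in {Sync, Grant, Ack, Req}} = {Init, Grant, Busy, Req}
Sat((~recv | wait) & (AX (EX wait))) = {Grant, Busy, Req}
EG ((~recv | wait) & (AX (EX wait))): greatest fixpoint, start Z0 = {Grant, Busy, Req}, keep only states in Sat with some successor in Z. Z1 = {Grant, Req}; fixed.
Sat(EG ((~recv | wait) & (AX (EX wait)))) = {Grant, Req}
|Sat(EG ((~recv | wait) & (AX (EX wait))))| = |{Grant, Req}| = 2.

2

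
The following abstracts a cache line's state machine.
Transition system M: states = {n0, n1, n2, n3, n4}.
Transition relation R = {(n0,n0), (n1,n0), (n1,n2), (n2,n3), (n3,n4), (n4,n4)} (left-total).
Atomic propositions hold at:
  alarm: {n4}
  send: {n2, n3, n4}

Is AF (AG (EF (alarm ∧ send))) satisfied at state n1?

No

Sat(alarm ∧ send) = {n4}
EF (alarm ∧ send): least fixpoint, start Z0 = {n4}, add states with some successor in Z. Z1 = {n3, n4}; Z2 = {n2, n3, n4}; Z3 = {n1, n2, n3, n4}; fixed.
Sat(EF (alarm ∧ send)) = {n1, n2, n3, n4}
AG (EF (alarm ∧ send)): greatest fixpoint, start Z0 = {n1, n2, n3, n4}, keep only states in Sat with every successor in Z. Z1 = {n2, n3, n4}; fixed.
Sat(AG (EF (alarm ∧ send))) = {n2, n3, n4}
AF (AG (EF (alarm ∧ send))): least fixpoint, start Z0 = {n2, n3, n4}, add states with every successor in Z. Already a fixed point.
Sat(AF (AG (EF (alarm ∧ send)))) = {n2, n3, n4}
n1 ∉ Sat(AF (AG (EF (alarm ∧ send)))) = {n2, n3, n4}, so the formula does not hold at n1.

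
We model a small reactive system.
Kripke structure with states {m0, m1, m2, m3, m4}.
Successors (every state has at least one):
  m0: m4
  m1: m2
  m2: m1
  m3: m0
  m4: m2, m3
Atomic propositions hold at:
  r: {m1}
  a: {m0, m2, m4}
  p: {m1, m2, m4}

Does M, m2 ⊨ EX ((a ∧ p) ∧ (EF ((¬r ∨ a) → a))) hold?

No

Sat(a ∧ p) = {m2, m4}
Sat(¬r) = {m0, m2, m3, m4}
Sat(¬r ∨ a) = {m0, m2, m3, m4}
Sat((¬r ∨ a) → a) = {m0, m1, m2, m4}
EF ((¬r ∨ a) → a): least fixpoint, start Z0 = {m0, m1, m2, m4}, add states with some successor in Z. Z1 = {m0, m1, m2, m3, m4}; fixed.
Sat(EF ((¬r ∨ a) → a)) = {m0, m1, m2, m3, m4}
Sat((a ∧ p) ∧ (EF ((¬r ∨ a) → a))) = {m2, m4}
Sat(EX ((a ∧ p) ∧ (EF ((¬r ∨ a) → a)))) = {s : some successor in {m2, m4}} = {m0, m1, m4}
m2 ∉ Sat(EX ((a ∧ p) ∧ (EF ((¬r ∨ a) → a)))) = {m0, m1, m4}, so the formula does not hold at m2.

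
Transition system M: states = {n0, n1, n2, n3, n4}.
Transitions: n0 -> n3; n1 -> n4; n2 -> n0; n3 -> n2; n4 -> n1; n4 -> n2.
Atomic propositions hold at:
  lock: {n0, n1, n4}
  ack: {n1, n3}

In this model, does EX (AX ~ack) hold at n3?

Sat(~ack) = {n0, n2, n4}
Sat(AX ~ack) = {s : every successor in {n0, n2, n4}} = {n1, n2, n3}
Sat(EX (AX ~ack)) = {s : some successor in {n1, n2, n3}} = {n0, n3, n4}
n3 ∈ Sat(EX (AX ~ack)) = {n0, n3, n4}, so the formula holds at n3.

Yes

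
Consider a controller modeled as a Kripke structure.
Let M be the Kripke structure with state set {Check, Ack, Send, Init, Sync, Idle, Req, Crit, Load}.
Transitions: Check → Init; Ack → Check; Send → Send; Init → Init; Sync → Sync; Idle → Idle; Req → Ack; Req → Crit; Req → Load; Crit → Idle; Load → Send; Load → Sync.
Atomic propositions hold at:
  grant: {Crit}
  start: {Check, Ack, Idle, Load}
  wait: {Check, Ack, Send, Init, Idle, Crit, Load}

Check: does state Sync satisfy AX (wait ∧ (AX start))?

Sat(AX start) = {s : every successor in {Check, Ack, Idle, Load}} = {Ack, Idle, Crit}
Sat(wait ∧ (AX start)) = {Ack, Idle, Crit}
Sat(AX (wait ∧ (AX start))) = {s : every successor in {Ack, Idle, Crit}} = {Idle, Crit}
Sync ∉ Sat(AX (wait ∧ (AX start))) = {Idle, Crit}, so the formula does not hold at Sync.

No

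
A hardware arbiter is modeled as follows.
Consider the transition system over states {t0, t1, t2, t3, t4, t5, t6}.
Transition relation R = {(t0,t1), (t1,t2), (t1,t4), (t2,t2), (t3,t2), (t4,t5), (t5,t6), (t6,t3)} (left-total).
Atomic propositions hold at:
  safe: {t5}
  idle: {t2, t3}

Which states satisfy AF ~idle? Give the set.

Sat(~idle) = {t0, t1, t4, t5, t6}
AF ~idle: least fixpoint, start Z0 = {t0, t1, t4, t5, t6}, add states with every successor in Z. Already a fixed point.
Sat(AF ~idle) = {t0, t1, t4, t5, t6}

{t0, t1, t4, t5, t6}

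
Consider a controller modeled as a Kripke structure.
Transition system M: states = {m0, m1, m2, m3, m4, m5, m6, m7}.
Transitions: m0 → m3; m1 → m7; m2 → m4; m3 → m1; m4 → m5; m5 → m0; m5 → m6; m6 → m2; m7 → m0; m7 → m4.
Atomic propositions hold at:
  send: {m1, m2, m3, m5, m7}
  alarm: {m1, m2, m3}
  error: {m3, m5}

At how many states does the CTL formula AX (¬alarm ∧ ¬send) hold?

Sat(¬alarm) = {m0, m4, m5, m6, m7}
Sat(¬send) = {m0, m4, m6}
Sat(¬alarm ∧ ¬send) = {m0, m4, m6}
Sat(AX (¬alarm ∧ ¬send)) = {s : every successor in {m0, m4, m6}} = {m2, m5, m7}
|Sat(AX (¬alarm ∧ ¬send))| = |{m2, m5, m7}| = 3.

3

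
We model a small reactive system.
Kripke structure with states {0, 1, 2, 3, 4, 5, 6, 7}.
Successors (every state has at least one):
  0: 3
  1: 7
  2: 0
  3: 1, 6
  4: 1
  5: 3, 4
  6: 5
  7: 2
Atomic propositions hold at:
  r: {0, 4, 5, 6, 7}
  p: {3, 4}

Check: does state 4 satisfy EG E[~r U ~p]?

No

Sat(~r) = {1, 2, 3}
Sat(~p) = {0, 1, 2, 5, 6, 7}
E[~r U ~p]: least fixpoint, start Z0 = Sat(~p) = {0, 1, 2, 5, 6, 7}, add states in Sat(~r) with some successor in Z. Z1 = {0, 1, 2, 3, 5, 6, 7}; fixed.
Sat(E[~r U ~p]) = {0, 1, 2, 3, 5, 6, 7}
EG E[~r U ~p]: greatest fixpoint, start Z0 = {0, 1, 2, 3, 5, 6, 7}, keep only states in Sat with some successor in Z. Already a fixed point.
Sat(EG E[~r U ~p]) = {0, 1, 2, 3, 5, 6, 7}
4 ∉ Sat(EG E[~r U ~p]) = {0, 1, 2, 3, 5, 6, 7}, so the formula does not hold at 4.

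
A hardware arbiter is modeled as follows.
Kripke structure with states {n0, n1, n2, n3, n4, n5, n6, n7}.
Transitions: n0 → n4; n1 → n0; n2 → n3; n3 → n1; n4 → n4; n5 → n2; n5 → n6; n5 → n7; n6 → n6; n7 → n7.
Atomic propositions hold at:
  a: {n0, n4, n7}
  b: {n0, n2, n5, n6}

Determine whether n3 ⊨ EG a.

No

EG a: greatest fixpoint, start Z0 = {n0, n4, n7}, keep only states in Sat with some successor in Z. Already a fixed point.
Sat(EG a) = {n0, n4, n7}
n3 ∉ Sat(EG a) = {n0, n4, n7}, so the formula does not hold at n3.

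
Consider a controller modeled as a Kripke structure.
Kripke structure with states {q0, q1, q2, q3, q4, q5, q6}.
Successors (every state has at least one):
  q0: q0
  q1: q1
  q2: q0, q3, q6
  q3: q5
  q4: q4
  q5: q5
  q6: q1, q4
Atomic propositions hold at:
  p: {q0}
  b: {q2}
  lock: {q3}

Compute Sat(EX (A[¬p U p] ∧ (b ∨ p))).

Sat(¬p) = {q1, q2, q3, q4, q5, q6}
A[¬p U p]: least fixpoint, start Z0 = Sat(p) = {q0}, add states in Sat(¬p) with every successor in Z. Already a fixed point.
Sat(A[¬p U p]) = {q0}
Sat(b ∨ p) = {q0, q2}
Sat(A[¬p U p] ∧ (b ∨ p)) = {q0}
Sat(EX (A[¬p U p] ∧ (b ∨ p))) = {s : some successor in {q0}} = {q0, q2}

{q0, q2}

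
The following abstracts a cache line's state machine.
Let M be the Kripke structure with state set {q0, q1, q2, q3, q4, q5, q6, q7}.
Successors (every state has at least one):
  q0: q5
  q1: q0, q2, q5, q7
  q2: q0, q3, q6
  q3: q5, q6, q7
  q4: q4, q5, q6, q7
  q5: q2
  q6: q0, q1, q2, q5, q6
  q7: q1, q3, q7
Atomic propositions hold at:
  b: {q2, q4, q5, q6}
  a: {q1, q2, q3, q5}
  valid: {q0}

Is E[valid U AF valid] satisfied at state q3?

No

AF valid: least fixpoint, start Z0 = {q0}, add states with every successor in Z. Already a fixed point.
Sat(AF valid) = {q0}
E[valid U AF valid]: least fixpoint, start Z0 = Sat(AF valid) = {q0}, add states in Sat(valid) with some successor in Z. Already a fixed point.
Sat(E[valid U AF valid]) = {q0}
q3 ∉ Sat(E[valid U AF valid]) = {q0}, so the formula does not hold at q3.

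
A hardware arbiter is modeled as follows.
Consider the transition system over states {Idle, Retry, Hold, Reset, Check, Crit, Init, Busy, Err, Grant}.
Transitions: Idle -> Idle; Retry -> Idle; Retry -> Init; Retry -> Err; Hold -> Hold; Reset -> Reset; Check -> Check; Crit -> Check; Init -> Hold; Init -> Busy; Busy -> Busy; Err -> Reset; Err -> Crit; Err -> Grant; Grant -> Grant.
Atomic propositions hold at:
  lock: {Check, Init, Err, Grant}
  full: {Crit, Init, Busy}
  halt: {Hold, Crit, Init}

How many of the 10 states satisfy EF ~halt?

9

Sat(~halt) = {Idle, Retry, Reset, Check, Busy, Err, Grant}
EF ~halt: least fixpoint, start Z0 = {Idle, Retry, Reset, Check, Busy, Err, Grant}, add states with some successor in Z. Z1 = {Idle, Retry, Reset, Check, Crit, Init, Busy, Err, Grant}; fixed.
Sat(EF ~halt) = {Idle, Retry, Reset, Check, Crit, Init, Busy, Err, Grant}
|Sat(EF ~halt)| = |{Idle, Retry, Reset, Check, Crit, Init, Busy, Err, Grant}| = 9.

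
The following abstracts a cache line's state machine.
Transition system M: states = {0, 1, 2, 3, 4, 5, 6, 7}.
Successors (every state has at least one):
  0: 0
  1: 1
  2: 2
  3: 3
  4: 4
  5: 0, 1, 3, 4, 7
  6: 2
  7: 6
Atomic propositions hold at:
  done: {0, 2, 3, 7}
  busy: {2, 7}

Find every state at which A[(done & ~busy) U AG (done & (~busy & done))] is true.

{0, 3}

Sat(~busy) = {0, 1, 3, 4, 5, 6}
Sat(done & ~busy) = {0, 3}
Sat(~busy & done) = {0, 3}
Sat(done & (~busy & done)) = {0, 3}
AG (done & (~busy & done)): greatest fixpoint, start Z0 = {0, 3}, keep only states in Sat with every successor in Z. Already a fixed point.
Sat(AG (done & (~busy & done))) = {0, 3}
A[(done & ~busy) U AG (done & (~busy & done))]: least fixpoint, start Z0 = Sat(AG (done & (~busy & done))) = {0, 3}, add states in Sat(done & ~busy) with every successor in Z. Already a fixed point.
Sat(A[(done & ~busy) U AG (done & (~busy & done))]) = {0, 3}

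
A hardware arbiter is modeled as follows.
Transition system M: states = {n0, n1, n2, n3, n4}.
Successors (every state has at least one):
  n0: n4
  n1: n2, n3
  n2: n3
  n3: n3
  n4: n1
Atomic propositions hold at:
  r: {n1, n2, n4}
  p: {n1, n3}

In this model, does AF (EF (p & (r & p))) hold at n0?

Yes

Sat(r & p) = {n1}
Sat(p & (r & p)) = {n1}
EF (p & (r & p)): least fixpoint, start Z0 = {n1}, add states with some successor in Z. Z1 = {n1, n4}; Z2 = {n0, n1, n4}; fixed.
Sat(EF (p & (r & p))) = {n0, n1, n4}
AF (EF (p & (r & p))): least fixpoint, start Z0 = {n0, n1, n4}, add states with every successor in Z. Already a fixed point.
Sat(AF (EF (p & (r & p)))) = {n0, n1, n4}
n0 ∈ Sat(AF (EF (p & (r & p)))) = {n0, n1, n4}, so the formula holds at n0.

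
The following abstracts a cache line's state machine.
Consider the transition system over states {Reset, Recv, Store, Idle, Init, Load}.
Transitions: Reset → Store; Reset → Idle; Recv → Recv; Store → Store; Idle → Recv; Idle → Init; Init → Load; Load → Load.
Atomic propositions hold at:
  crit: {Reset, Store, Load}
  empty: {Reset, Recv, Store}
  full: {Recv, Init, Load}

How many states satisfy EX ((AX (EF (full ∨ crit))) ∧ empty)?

Sat(full ∨ crit) = {Reset, Recv, Store, Init, Load}
EF (full ∨ crit): least fixpoint, start Z0 = {Reset, Recv, Store, Init, Load}, add states with some successor in Z. Z1 = {Reset, Recv, Store, Idle, Init, Load}; fixed.
Sat(EF (full ∨ crit)) = {Reset, Recv, Store, Idle, Init, Load}
Sat(AX (EF (full ∨ crit))) = {s : every successor in {Reset, Recv, Store, Idle, Init, Load}} = {Reset, Recv, Store, Idle, Init, Load}
Sat((AX (EF (full ∨ crit))) ∧ empty) = {Reset, Recv, Store}
Sat(EX ((AX (EF (full ∨ crit))) ∧ empty)) = {s : some successor in {Reset, Recv, Store}} = {Reset, Recv, Store, Idle}
|Sat(EX ((AX (EF (full ∨ crit))) ∧ empty))| = |{Reset, Recv, Store, Idle}| = 4.

4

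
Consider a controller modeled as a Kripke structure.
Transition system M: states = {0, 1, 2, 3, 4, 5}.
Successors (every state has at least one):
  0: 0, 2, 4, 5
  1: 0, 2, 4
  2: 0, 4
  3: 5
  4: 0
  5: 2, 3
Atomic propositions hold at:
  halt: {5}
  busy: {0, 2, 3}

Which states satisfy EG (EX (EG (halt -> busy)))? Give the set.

{0, 1, 2, 4, 5}

Sat(halt -> busy) = {0, 1, 2, 3, 4}
EG (halt -> busy): greatest fixpoint, start Z0 = {0, 1, 2, 3, 4}, keep only states in Sat with some successor in Z. Z1 = {0, 1, 2, 4}; fixed.
Sat(EG (halt -> busy)) = {0, 1, 2, 4}
Sat(EX (EG (halt -> busy))) = {s : some successor in {0, 1, 2, 4}} = {0, 1, 2, 4, 5}
EG (EX (EG (halt -> busy))): greatest fixpoint, start Z0 = {0, 1, 2, 4, 5}, keep only states in Sat with some successor in Z. Already a fixed point.
Sat(EG (EX (EG (halt -> busy)))) = {0, 1, 2, 4, 5}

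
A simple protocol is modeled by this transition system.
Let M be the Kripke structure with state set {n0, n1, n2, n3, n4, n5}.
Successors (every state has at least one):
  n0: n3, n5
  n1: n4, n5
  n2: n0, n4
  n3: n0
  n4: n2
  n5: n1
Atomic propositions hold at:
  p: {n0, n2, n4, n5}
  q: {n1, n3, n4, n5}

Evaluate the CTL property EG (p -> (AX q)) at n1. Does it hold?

Yes

Sat(AX q) = {s : every successor in {n1, n3, n4, n5}} = {n0, n1, n5}
Sat(p -> (AX q)) = {n0, n1, n3, n5}
EG (p -> (AX q)): greatest fixpoint, start Z0 = {n0, n1, n3, n5}, keep only states in Sat with some successor in Z. Already a fixed point.
Sat(EG (p -> (AX q))) = {n0, n1, n3, n5}
n1 ∈ Sat(EG (p -> (AX q))) = {n0, n1, n3, n5}, so the formula holds at n1.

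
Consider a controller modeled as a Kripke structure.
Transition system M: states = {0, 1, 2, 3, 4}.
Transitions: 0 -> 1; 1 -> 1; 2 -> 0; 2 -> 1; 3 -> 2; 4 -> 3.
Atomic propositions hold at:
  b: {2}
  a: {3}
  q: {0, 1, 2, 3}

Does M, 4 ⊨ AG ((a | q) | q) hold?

Sat(a | q) = {0, 1, 2, 3}
Sat((a | q) | q) = {0, 1, 2, 3}
AG ((a | q) | q): greatest fixpoint, start Z0 = {0, 1, 2, 3}, keep only states in Sat with every successor in Z. Already a fixed point.
Sat(AG ((a | q) | q)) = {0, 1, 2, 3}
4 ∉ Sat(AG ((a | q) | q)) = {0, 1, 2, 3}, so the formula does not hold at 4.

No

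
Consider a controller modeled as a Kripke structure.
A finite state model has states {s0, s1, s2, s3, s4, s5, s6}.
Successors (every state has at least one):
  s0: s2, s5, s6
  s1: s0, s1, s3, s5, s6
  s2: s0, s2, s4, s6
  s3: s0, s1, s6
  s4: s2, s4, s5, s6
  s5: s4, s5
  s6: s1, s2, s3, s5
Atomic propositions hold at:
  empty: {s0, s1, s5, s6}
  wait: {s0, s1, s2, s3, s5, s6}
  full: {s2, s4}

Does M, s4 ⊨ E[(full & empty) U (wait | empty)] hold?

Sat(full & empty) = ∅
Sat(wait | empty) = {s0, s1, s2, s3, s5, s6}
E[(full & empty) U (wait | empty)]: least fixpoint, start Z0 = Sat((wait | empty)) = {s0, s1, s2, s3, s5, s6}, add states in Sat(full & empty) with some successor in Z. Already a fixed point.
Sat(E[(full & empty) U (wait | empty)]) = {s0, s1, s2, s3, s5, s6}
s4 ∉ Sat(E[(full & empty) U (wait | empty)]) = {s0, s1, s2, s3, s5, s6}, so the formula does not hold at s4.

No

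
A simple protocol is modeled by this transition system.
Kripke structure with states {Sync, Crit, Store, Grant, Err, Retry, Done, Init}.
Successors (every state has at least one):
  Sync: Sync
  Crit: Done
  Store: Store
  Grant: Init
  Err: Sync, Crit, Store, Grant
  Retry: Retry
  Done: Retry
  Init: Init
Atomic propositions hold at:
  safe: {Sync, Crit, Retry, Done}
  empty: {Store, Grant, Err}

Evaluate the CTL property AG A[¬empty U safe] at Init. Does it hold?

No

Sat(¬empty) = {Sync, Crit, Retry, Done, Init}
A[¬empty U safe]: least fixpoint, start Z0 = Sat(safe) = {Sync, Crit, Retry, Done}, add states in Sat(¬empty) with every successor in Z. Already a fixed point.
Sat(A[¬empty U safe]) = {Sync, Crit, Retry, Done}
AG A[¬empty U safe]: greatest fixpoint, start Z0 = {Sync, Crit, Retry, Done}, keep only states in Sat with every successor in Z. Already a fixed point.
Sat(AG A[¬empty U safe]) = {Sync, Crit, Retry, Done}
Init ∉ Sat(AG A[¬empty U safe]) = {Sync, Crit, Retry, Done}, so the formula does not hold at Init.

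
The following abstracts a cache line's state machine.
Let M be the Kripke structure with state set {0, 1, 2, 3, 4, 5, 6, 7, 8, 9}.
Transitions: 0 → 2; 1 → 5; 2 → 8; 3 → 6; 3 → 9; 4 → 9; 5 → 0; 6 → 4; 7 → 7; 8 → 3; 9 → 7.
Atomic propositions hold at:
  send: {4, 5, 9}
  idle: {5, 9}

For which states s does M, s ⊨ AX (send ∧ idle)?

Sat(send ∧ idle) = {5, 9}
Sat(AX (send ∧ idle)) = {s : every successor in {5, 9}} = {1, 4}

{1, 4}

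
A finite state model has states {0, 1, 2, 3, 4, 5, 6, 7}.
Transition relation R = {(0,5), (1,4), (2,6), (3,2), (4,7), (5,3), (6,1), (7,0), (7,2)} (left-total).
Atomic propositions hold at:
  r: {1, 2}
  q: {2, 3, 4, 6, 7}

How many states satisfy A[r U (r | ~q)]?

Sat(~q) = {0, 1, 5}
Sat(r | ~q) = {0, 1, 2, 5}
A[r U (r | ~q)]: least fixpoint, start Z0 = Sat((r | ~q)) = {0, 1, 2, 5}, add states in Sat(r) with every successor in Z. Already a fixed point.
Sat(A[r U (r | ~q)]) = {0, 1, 2, 5}
|Sat(A[r U (r | ~q)])| = |{0, 1, 2, 5}| = 4.

4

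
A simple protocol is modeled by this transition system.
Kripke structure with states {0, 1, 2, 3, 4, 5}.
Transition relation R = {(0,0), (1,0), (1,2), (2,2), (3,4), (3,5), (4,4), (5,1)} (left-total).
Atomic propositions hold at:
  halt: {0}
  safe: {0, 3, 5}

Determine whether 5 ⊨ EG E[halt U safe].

E[halt U safe]: least fixpoint, start Z0 = Sat(safe) = {0, 3, 5}, add states in Sat(halt) with some successor in Z. Already a fixed point.
Sat(E[halt U safe]) = {0, 3, 5}
EG E[halt U safe]: greatest fixpoint, start Z0 = {0, 3, 5}, keep only states in Sat with some successor in Z. Z1 = {0, 3}; Z2 = {0}; fixed.
Sat(EG E[halt U safe]) = {0}
5 ∉ Sat(EG E[halt U safe]) = {0}, so the formula does not hold at 5.

No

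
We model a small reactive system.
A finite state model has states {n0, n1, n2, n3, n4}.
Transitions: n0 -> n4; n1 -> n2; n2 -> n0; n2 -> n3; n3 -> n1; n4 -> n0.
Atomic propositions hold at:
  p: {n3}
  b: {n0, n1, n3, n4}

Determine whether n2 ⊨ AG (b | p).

Sat(b | p) = {n0, n1, n3, n4}
AG (b | p): greatest fixpoint, start Z0 = {n0, n1, n3, n4}, keep only states in Sat with every successor in Z. Z1 = {n0, n3, n4}; Z2 = {n0, n4}; fixed.
Sat(AG (b | p)) = {n0, n4}
n2 ∉ Sat(AG (b | p)) = {n0, n4}, so the formula does not hold at n2.

No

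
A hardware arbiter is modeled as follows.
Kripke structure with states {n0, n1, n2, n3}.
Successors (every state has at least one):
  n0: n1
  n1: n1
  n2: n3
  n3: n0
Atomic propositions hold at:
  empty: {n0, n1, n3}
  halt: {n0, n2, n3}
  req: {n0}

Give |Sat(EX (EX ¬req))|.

Sat(¬req) = {n1, n2, n3}
Sat(EX ¬req) = {s : some successor in {n1, n2, n3}} = {n0, n1, n2}
Sat(EX (EX ¬req)) = {s : some successor in {n0, n1, n2}} = {n0, n1, n3}
|Sat(EX (EX ¬req))| = |{n0, n1, n3}| = 3.

3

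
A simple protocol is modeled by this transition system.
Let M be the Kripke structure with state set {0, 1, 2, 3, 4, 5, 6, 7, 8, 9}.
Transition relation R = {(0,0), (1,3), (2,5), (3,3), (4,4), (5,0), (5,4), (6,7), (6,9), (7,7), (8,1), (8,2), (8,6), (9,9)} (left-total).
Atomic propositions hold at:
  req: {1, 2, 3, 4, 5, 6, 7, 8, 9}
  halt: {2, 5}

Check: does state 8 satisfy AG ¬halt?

Sat(¬halt) = {0, 1, 3, 4, 6, 7, 8, 9}
AG ¬halt: greatest fixpoint, start Z0 = {0, 1, 3, 4, 6, 7, 8, 9}, keep only states in Sat with every successor in Z. Z1 = {0, 1, 3, 4, 6, 7, 9}; fixed.
Sat(AG ¬halt) = {0, 1, 3, 4, 6, 7, 9}
8 ∉ Sat(AG ¬halt) = {0, 1, 3, 4, 6, 7, 9}, so the formula does not hold at 8.

No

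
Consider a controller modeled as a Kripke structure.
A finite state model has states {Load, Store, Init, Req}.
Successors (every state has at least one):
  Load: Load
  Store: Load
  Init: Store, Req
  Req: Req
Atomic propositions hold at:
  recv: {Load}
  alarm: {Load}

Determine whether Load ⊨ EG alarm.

EG alarm: greatest fixpoint, start Z0 = {Load}, keep only states in Sat with some successor in Z. Already a fixed point.
Sat(EG alarm) = {Load}
Load ∈ Sat(EG alarm) = {Load}, so the formula holds at Load.

Yes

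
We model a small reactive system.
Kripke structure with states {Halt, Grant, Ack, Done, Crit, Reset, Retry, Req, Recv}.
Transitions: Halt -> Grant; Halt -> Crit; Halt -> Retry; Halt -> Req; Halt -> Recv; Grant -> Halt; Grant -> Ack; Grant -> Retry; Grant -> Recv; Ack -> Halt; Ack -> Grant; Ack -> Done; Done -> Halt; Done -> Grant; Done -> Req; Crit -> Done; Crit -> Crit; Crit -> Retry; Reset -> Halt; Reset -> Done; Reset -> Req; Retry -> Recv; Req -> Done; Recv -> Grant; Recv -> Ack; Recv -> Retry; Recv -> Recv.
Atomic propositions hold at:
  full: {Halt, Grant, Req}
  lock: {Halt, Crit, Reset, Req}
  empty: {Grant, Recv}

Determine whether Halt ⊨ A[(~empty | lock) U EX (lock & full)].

Yes

Sat(~empty) = {Halt, Ack, Done, Crit, Reset, Retry, Req}
Sat(~empty | lock) = {Halt, Ack, Done, Crit, Reset, Retry, Req}
Sat(lock & full) = {Halt, Req}
Sat(EX (lock & full)) = {s : some successor in {Halt, Req}} = {Halt, Grant, Ack, Done, Reset}
A[(~empty | lock) U EX (lock & full)]: least fixpoint, start Z0 = Sat(EX (lock & full)) = {Halt, Grant, Ack, Done, Reset}, add states in Sat(~empty | lock) with every successor in Z. Z1 = {Halt, Grant, Ack, Done, Reset, Req}; fixed.
Sat(A[(~empty | lock) U EX (lock & full)]) = {Halt, Grant, Ack, Done, Reset, Req}
Halt ∈ Sat(A[(~empty | lock) U EX (lock & full)]) = {Halt, Grant, Ack, Done, Reset, Req}, so the formula holds at Halt.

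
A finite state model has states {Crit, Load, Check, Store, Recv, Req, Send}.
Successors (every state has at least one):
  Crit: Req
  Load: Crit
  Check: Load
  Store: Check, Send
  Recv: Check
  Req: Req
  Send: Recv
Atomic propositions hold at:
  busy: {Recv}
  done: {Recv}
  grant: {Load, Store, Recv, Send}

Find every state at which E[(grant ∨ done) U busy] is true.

Sat(grant ∨ done) = {Load, Store, Recv, Send}
E[(grant ∨ done) U busy]: least fixpoint, start Z0 = Sat(busy) = {Recv}, add states in Sat(grant ∨ done) with some successor in Z. Z1 = {Recv, Send}; Z2 = {Store, Recv, Send}; fixed.
Sat(E[(grant ∨ done) U busy]) = {Store, Recv, Send}

{Store, Recv, Send}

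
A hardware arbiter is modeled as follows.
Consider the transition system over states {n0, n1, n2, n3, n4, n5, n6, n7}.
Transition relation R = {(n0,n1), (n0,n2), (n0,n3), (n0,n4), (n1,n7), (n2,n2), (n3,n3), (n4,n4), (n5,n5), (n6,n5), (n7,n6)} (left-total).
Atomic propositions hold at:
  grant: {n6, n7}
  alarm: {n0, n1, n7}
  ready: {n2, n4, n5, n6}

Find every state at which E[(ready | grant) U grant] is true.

{n6, n7}

Sat(ready | grant) = {n2, n4, n5, n6, n7}
E[(ready | grant) U grant]: least fixpoint, start Z0 = Sat(grant) = {n6, n7}, add states in Sat(ready | grant) with some successor in Z. Already a fixed point.
Sat(E[(ready | grant) U grant]) = {n6, n7}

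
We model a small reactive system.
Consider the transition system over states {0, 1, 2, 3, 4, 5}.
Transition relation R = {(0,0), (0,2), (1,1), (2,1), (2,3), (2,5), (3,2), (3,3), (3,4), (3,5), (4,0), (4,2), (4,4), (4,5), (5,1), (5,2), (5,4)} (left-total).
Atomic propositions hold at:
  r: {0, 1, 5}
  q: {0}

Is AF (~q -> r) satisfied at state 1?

Sat(~q) = {1, 2, 3, 4, 5}
Sat(~q -> r) = {0, 1, 5}
AF (~q -> r): least fixpoint, start Z0 = {0, 1, 5}, add states with every successor in Z. Already a fixed point.
Sat(AF (~q -> r)) = {0, 1, 5}
1 ∈ Sat(AF (~q -> r)) = {0, 1, 5}, so the formula holds at 1.

Yes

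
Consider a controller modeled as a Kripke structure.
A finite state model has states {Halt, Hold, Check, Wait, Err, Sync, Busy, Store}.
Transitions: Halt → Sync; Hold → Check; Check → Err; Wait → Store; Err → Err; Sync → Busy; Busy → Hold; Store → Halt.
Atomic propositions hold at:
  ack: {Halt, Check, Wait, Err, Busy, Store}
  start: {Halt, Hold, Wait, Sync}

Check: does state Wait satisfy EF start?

EF start: least fixpoint, start Z0 = {Halt, Hold, Wait, Sync}, add states with some successor in Z. Z1 = {Halt, Hold, Wait, Sync, Busy, Store}; fixed.
Sat(EF start) = {Halt, Hold, Wait, Sync, Busy, Store}
Wait ∈ Sat(EF start) = {Halt, Hold, Wait, Sync, Busy, Store}, so the formula holds at Wait.

Yes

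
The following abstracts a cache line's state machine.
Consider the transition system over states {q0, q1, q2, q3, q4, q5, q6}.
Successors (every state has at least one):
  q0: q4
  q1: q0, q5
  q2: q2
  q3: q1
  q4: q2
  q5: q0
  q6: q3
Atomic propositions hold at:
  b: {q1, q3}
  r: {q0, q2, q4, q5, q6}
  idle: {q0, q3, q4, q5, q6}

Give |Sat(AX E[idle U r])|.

E[idle U r]: least fixpoint, start Z0 = Sat(r) = {q0, q2, q4, q5, q6}, add states in Sat(idle) with some successor in Z. Already a fixed point.
Sat(E[idle U r]) = {q0, q2, q4, q5, q6}
Sat(AX E[idle U r]) = {s : every successor in {q0, q2, q4, q5, q6}} = {q0, q1, q2, q4, q5}
|Sat(AX E[idle U r])| = |{q0, q1, q2, q4, q5}| = 5.

5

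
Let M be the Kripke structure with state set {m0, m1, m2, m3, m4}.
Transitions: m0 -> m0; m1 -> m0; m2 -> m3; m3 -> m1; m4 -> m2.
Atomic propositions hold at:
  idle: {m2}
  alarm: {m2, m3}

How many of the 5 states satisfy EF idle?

EF idle: least fixpoint, start Z0 = {m2}, add states with some successor in Z. Z1 = {m2, m4}; fixed.
Sat(EF idle) = {m2, m4}
|Sat(EF idle)| = |{m2, m4}| = 2.

2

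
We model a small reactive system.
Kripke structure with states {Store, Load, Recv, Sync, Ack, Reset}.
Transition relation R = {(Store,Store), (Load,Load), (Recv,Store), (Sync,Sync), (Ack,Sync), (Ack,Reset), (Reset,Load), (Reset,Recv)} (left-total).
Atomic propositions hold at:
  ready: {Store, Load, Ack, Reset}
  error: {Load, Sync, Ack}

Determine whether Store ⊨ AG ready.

AG ready: greatest fixpoint, start Z0 = {Store, Load, Ack, Reset}, keep only states in Sat with every successor in Z. Z1 = {Store, Load}; fixed.
Sat(AG ready) = {Store, Load}
Store ∈ Sat(AG ready) = {Store, Load}, so the formula holds at Store.

Yes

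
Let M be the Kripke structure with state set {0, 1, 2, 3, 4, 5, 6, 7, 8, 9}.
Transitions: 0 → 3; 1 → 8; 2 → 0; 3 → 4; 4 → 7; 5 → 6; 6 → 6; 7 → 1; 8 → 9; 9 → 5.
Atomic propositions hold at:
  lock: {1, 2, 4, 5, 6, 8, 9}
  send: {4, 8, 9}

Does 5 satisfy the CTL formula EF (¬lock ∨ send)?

No

Sat(¬lock) = {0, 3, 7}
Sat(¬lock ∨ send) = {0, 3, 4, 7, 8, 9}
EF (¬lock ∨ send): least fixpoint, start Z0 = {0, 3, 4, 7, 8, 9}, add states with some successor in Z. Z1 = {0, 1, 2, 3, 4, 7, 8, 9}; fixed.
Sat(EF (¬lock ∨ send)) = {0, 1, 2, 3, 4, 7, 8, 9}
5 ∉ Sat(EF (¬lock ∨ send)) = {0, 1, 2, 3, 4, 7, 8, 9}, so the formula does not hold at 5.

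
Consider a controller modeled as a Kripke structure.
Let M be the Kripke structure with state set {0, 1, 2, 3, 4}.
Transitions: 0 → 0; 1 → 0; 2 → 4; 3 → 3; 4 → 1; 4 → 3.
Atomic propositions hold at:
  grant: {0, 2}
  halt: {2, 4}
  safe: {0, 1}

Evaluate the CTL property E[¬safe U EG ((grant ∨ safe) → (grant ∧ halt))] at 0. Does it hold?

Sat(¬safe) = {2, 3, 4}
Sat(grant ∨ safe) = {0, 1, 2}
Sat(grant ∧ halt) = {2}
Sat((grant ∨ safe) → (grant ∧ halt)) = {2, 3, 4}
EG ((grant ∨ safe) → (grant ∧ halt)): greatest fixpoint, start Z0 = {2, 3, 4}, keep only states in Sat with some successor in Z. Already a fixed point.
Sat(EG ((grant ∨ safe) → (grant ∧ halt))) = {2, 3, 4}
E[¬safe U EG ((grant ∨ safe) → (grant ∧ halt))]: least fixpoint, start Z0 = Sat(EG ((grant ∨ safe) → (grant ∧ halt))) = {2, 3, 4}, add states in Sat(¬safe) with some successor in Z. Already a fixed point.
Sat(E[¬safe U EG ((grant ∨ safe) → (grant ∧ halt))]) = {2, 3, 4}
0 ∉ Sat(E[¬safe U EG ((grant ∨ safe) → (grant ∧ halt))]) = {2, 3, 4}, so the formula does not hold at 0.

No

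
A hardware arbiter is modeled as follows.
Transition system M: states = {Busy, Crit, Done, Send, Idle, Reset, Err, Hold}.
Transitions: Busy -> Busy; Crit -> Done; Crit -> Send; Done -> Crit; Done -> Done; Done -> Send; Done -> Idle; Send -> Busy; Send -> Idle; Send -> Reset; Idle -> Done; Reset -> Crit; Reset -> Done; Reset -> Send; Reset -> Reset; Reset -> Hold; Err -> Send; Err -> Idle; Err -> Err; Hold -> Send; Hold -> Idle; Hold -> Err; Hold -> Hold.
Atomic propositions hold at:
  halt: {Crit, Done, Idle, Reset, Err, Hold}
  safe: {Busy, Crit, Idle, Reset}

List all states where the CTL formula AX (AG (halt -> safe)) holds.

Sat(halt -> safe) = {Busy, Crit, Send, Idle, Reset}
AG (halt -> safe): greatest fixpoint, start Z0 = {Busy, Crit, Send, Idle, Reset}, keep only states in Sat with every successor in Z. Z1 = {Busy, Send}; Z2 = {Busy}; fixed.
Sat(AG (halt -> safe)) = {Busy}
Sat(AX (AG (halt -> safe))) = {s : every successor in {Busy}} = {Busy}

{Busy}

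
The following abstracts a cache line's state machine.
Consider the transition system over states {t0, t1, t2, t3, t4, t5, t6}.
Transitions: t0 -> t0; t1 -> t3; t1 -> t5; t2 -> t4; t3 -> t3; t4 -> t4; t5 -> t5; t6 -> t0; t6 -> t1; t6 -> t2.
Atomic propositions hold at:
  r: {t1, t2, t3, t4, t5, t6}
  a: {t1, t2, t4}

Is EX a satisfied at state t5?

Sat(EX a) = {s : some successor in {t1, t2, t4}} = {t2, t4, t6}
t5 ∉ Sat(EX a) = {t2, t4, t6}, so the formula does not hold at t5.

No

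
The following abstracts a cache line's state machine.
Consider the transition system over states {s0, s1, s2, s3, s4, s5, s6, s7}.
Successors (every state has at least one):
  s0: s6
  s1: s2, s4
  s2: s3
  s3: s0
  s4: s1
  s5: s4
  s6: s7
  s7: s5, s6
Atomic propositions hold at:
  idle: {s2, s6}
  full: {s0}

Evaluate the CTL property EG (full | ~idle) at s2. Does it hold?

No

Sat(~idle) = {s0, s1, s3, s4, s5, s7}
Sat(full | ~idle) = {s0, s1, s3, s4, s5, s7}
EG (full | ~idle): greatest fixpoint, start Z0 = {s0, s1, s3, s4, s5, s7}, keep only states in Sat with some successor in Z. Z1 = {s1, s3, s4, s5, s7}; Z2 = {s1, s4, s5, s7}; fixed.
Sat(EG (full | ~idle)) = {s1, s4, s5, s7}
s2 ∉ Sat(EG (full | ~idle)) = {s1, s4, s5, s7}, so the formula does not hold at s2.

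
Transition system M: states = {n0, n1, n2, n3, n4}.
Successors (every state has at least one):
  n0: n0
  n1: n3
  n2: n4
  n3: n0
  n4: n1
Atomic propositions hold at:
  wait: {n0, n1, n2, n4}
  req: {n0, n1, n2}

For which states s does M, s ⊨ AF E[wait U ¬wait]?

{n1, n2, n3, n4}

Sat(¬wait) = {n3}
E[wait U ¬wait]: least fixpoint, start Z0 = Sat(¬wait) = {n3}, add states in Sat(wait) with some successor in Z. Z1 = {n1, n3}; Z2 = {n1, n3, n4}; Z3 = {n1, n2, n3, n4}; fixed.
Sat(E[wait U ¬wait]) = {n1, n2, n3, n4}
AF E[wait U ¬wait]: least fixpoint, start Z0 = {n1, n2, n3, n4}, add states with every successor in Z. Already a fixed point.
Sat(AF E[wait U ¬wait]) = {n1, n2, n3, n4}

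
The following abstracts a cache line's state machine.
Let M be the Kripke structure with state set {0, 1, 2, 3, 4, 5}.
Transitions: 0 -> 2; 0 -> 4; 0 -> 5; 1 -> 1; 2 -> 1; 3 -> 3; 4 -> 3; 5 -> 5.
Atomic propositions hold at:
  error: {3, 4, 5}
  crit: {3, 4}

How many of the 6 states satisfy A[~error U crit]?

2

Sat(~error) = {0, 1, 2}
A[~error U crit]: least fixpoint, start Z0 = Sat(crit) = {3, 4}, add states in Sat(~error) with every successor in Z. Already a fixed point.
Sat(A[~error U crit]) = {3, 4}
|Sat(A[~error U crit])| = |{3, 4}| = 2.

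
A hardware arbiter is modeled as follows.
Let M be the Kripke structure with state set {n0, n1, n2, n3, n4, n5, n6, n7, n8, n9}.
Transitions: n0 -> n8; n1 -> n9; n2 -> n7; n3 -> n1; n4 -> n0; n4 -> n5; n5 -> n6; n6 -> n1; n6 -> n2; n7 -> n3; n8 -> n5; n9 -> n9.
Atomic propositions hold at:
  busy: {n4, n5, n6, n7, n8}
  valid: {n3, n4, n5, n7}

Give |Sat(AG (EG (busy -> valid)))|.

5

Sat(busy -> valid) = {n0, n1, n2, n3, n4, n5, n7, n9}
EG (busy -> valid): greatest fixpoint, start Z0 = {n0, n1, n2, n3, n4, n5, n7, n9}, keep only states in Sat with some successor in Z. Z1 = {n1, n2, n3, n4, n7, n9}; Z2 = {n1, n2, n3, n7, n9}; fixed.
Sat(EG (busy -> valid)) = {n1, n2, n3, n7, n9}
AG (EG (busy -> valid)): greatest fixpoint, start Z0 = {n1, n2, n3, n7, n9}, keep only states in Sat with every successor in Z. Already a fixed point.
Sat(AG (EG (busy -> valid))) = {n1, n2, n3, n7, n9}
|Sat(AG (EG (busy -> valid)))| = |{n1, n2, n3, n7, n9}| = 5.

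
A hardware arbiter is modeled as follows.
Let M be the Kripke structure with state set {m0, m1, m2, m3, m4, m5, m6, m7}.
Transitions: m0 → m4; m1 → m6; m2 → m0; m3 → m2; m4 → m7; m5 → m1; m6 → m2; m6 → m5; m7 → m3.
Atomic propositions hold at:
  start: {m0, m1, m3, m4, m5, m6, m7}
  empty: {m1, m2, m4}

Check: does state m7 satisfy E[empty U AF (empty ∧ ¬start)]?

Yes

Sat(¬start) = {m2}
Sat(empty ∧ ¬start) = {m2}
AF (empty ∧ ¬start): least fixpoint, start Z0 = {m2}, add states with every successor in Z. Z1 = {m2, m3}; Z2 = {m2, m3, m7}; Z3 = {m2, m3, m4, m7}; Z4 = {m0, m2, m3, m4, m7}; fixed.
Sat(AF (empty ∧ ¬start)) = {m0, m2, m3, m4, m7}
E[empty U AF (empty ∧ ¬start)]: least fixpoint, start Z0 = Sat(AF (empty ∧ ¬start)) = {m0, m2, m3, m4, m7}, add states in Sat(empty) with some successor in Z. Already a fixed point.
Sat(E[empty U AF (empty ∧ ¬start)]) = {m0, m2, m3, m4, m7}
m7 ∈ Sat(E[empty U AF (empty ∧ ¬start)]) = {m0, m2, m3, m4, m7}, so the formula holds at m7.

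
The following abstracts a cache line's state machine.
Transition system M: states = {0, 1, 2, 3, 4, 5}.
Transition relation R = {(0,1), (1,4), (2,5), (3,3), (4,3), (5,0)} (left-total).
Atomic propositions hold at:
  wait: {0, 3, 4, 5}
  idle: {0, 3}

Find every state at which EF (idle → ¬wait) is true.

Sat(¬wait) = {1, 2}
Sat(idle → ¬wait) = {1, 2, 4, 5}
EF (idle → ¬wait): least fixpoint, start Z0 = {1, 2, 4, 5}, add states with some successor in Z. Z1 = {0, 1, 2, 4, 5}; fixed.
Sat(EF (idle → ¬wait)) = {0, 1, 2, 4, 5}

{0, 1, 2, 4, 5}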